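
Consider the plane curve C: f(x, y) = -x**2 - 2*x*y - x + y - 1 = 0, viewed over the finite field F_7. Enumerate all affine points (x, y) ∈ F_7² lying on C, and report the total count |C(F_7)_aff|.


Affine F_7-points: {(0, 1), (1, 4), (2, 0), (3, 3), (4, 0), (4, 1), (4, 2), (4, 3), (4, 4), (4, 5), (4, 6), (5, 2), (6, 5)}; count = 13.

For each of the 49 pairs (x, y) ∈ F_7², evaluate f(x, y) mod 7. Record the zeros.
  x = 0: [0↦6, 1↦0, 2↦1, 3↦2, 4↦3, 5↦4, 6↦5]  zeros at y ∈ {1}
  x = 1: [0↦4, 1↦3, 2↦2, 3↦1, 4↦0, 5↦6, 6↦5]  zeros at y ∈ {4}
  x = 2: [0↦0, 1↦4, 2↦1, 3↦5, 4↦2, 5↦6, 6↦3]  zeros at y ∈ {0}
  x = 3: [0↦1, 1↦3, 2↦5, 3↦0, 4↦2, 5↦4, 6↦6]  zeros at y ∈ {3}
  x = 4: [0↦0, 1↦0, 2↦0, 3↦0, 4↦0, 5↦0, 6↦0]  zeros at y ∈ {0, 1, 2, 3, 4, 5, 6}
  x = 5: [0↦4, 1↦2, 2↦0, 3↦5, 4↦3, 5↦1, 6↦6]  zeros at y ∈ {2}
  x = 6: [0↦6, 1↦2, 2↦5, 3↦1, 4↦4, 5↦0, 6↦3]  zeros at y ∈ {5}
Collecting zeros: affine points = {(0, 1), (1, 4), (2, 0), (3, 3), (4, 0), (4, 1), (4, 2), (4, 3), (4, 4), (4, 5), (4, 6), (5, 2), (6, 5)}.
Total count |C(F_7)_aff| = 13.


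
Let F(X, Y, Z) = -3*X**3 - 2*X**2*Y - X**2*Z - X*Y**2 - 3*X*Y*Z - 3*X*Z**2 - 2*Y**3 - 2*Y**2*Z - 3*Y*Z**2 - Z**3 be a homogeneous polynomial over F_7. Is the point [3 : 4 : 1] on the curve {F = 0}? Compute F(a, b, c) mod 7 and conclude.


F(3,4,1) ≡ 6 (mod 7); P is NOT on the curve.

Evaluate F(3, 4, 1) term-by-term (mod 7).
  -3*X**3 ↦ -3·27·1·1 = -81
  -2*X**2*Y ↦ -2·9·4·1 = -72
  -X**2*Z ↦ -1·9·1·1 = -9
  -X*Y**2 ↦ -1·3·16·1 = -48
  -3*X*Y*Z ↦ -3·3·4·1 = -36
  -3*X*Z**2 ↦ -3·3·1·1 = -9
  -2*Y**3 ↦ -2·1·64·1 = -128
  -2*Y**2*Z ↦ -2·1·16·1 = -32
  -3*Y*Z**2 ↦ -3·1·4·1 = -12
  -Z**3 ↦ -1·1·1·1 = -1
Sum: F(3, 4, 1) = (-81) + (-72) + (-9) + (-48) + (-36) + (-9) + (-128) + (-32) + (-12) + (-1) = -428.
Reducing mod 7: -428 ≡ 6 (mod 7).
Since F(a, b, c) ≡ 6 ≠ 0 (mod 7), P does NOT lie on the curve.


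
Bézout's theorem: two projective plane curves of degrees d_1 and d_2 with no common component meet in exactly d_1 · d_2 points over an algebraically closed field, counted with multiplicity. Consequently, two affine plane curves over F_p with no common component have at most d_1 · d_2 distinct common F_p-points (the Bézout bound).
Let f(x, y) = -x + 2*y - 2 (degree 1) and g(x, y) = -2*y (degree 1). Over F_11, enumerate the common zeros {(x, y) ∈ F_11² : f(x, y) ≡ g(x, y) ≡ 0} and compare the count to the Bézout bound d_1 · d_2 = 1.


Common zeros: {(9, 0)}; count = 1; Bézout bound = 1.

deg(f) = 1, deg(g) = 1, so Bézout bound = 1.
Scan x ∈ F_11. For each x, list the y ∈ F_11 with f(x, y) ≡ 0 and those with g(x, y) ≡ 0 (mod 11); the common zeros in that column are the intersection.
  x = 0: f ≡ 0 at y ∈ {1}; g ≡ 0 at y ∈ {0}; common: ∅.
  x = 1: f ≡ 0 at y ∈ {7}; g ≡ 0 at y ∈ {0}; common: ∅.
  x = 2: f ≡ 0 at y ∈ {2}; g ≡ 0 at y ∈ {0}; common: ∅.
  x = 3: f ≡ 0 at y ∈ {8}; g ≡ 0 at y ∈ {0}; common: ∅.
  x = 4: f ≡ 0 at y ∈ {3}; g ≡ 0 at y ∈ {0}; common: ∅.
  x = 5: f ≡ 0 at y ∈ {9}; g ≡ 0 at y ∈ {0}; common: ∅.
  x = 6: f ≡ 0 at y ∈ {4}; g ≡ 0 at y ∈ {0}; common: ∅.
  x = 7: f ≡ 0 at y ∈ {10}; g ≡ 0 at y ∈ {0}; common: ∅.
  x = 8: f ≡ 0 at y ∈ {5}; g ≡ 0 at y ∈ {0}; common: ∅.
  x = 9: f ≡ 0 at y ∈ {0}; g ≡ 0 at y ∈ {0}; common: {0}.
  x = 10: f ≡ 0 at y ∈ {6}; g ≡ 0 at y ∈ {0}; common: ∅.
Collecting: common zeros = {(9, 0)}, so the count is 1.
Comparison with the Bézout bound: 1 ≤ 1 = deg(f)·deg(g), as expected for curves with no common component (the bound is attained).


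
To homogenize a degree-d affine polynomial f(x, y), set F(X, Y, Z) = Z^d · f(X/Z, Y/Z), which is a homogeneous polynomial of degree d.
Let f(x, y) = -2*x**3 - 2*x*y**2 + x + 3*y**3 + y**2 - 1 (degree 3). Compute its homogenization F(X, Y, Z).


F(X, Y, Z) = -2*X**3 - 2*X*Y**2 + X*Z**2 + 3*Y**3 + Y**2*Z - Z**3

deg(f) = 3.
Substitute x = X/Z, y = Y/Z into f, then multiply by Z^3.
  monomial -2·x^3·y^0 ↦ -2·X^3·Y^0·Z^0.
  monomial -2·x^1·y^2 ↦ -2·X^1·Y^2·Z^0.
  monomial 1·x^1·y^0 ↦ 1·X^1·Y^0·Z^2.
  monomial 3·x^0·y^3 ↦ 3·X^0·Y^3·Z^0.
  monomial 1·x^0·y^2 ↦ 1·X^0·Y^2·Z^1.
  monomial -1·x^0·y^0 ↦ -1·X^0·Y^0·Z^3.
Collecting: F(X, Y, Z) = -2*X**3 - 2*X*Y**2 + X*Z**2 + 3*Y**3 + Y**2*Z - Z**3.


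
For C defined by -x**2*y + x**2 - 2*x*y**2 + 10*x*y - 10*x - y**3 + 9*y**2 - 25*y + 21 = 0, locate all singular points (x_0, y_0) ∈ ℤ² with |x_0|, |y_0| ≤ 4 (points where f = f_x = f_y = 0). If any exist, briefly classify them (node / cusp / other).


Singular points: {(1, 2)}; classification: node.

Compute partial derivatives:
  f_x = -2*x*y + 2*x - 2*y**2 + 10*y - 10.
  f_y = -x**2 - 4*x*y + 10*x - 3*y**2 + 18*y - 25.
Scan x_0 ∈ {−4, ..., 4}. For each x_0, f_y(x_0, y) is a polynomial in y; find its integer roots y ∈ {−4, ..., 4}, then test f_x and f at those candidates.
  x = -4: f_y(-4, y) = -3*y**2 + 34*y - 81; no integer root y with |y| ≤ 4.
  x = -3: f_y(-3, y) = -3*y**2 + 30*y - 64; no integer root y with |y| ≤ 4.
  x = -2: f_y(-2, y) = -3*y**2 + 26*y - 49; no integer root y with |y| ≤ 4.
  x = -1: f_y(-1, y) = -3*y**2 + 22*y - 36; no integer root y with |y| ≤ 4.
  x = 0: f_y(0, y) = -3*y**2 + 18*y - 25; no integer root y with |y| ≤ 4.
  x = 1: f_y(1, y) = -3*y**2 + 14*y - 16; vanishes at y ∈ {2}. (1, 2): f_x = 0, f = 0 — SINGULAR.
  x = 2: f_y(2, y) = -3*y**2 + 10*y - 9; no integer root y with |y| ≤ 4.
  x = 3: f_y(3, y) = -3*y**2 + 6*y - 4; no integer root y with |y| ≤ 4.
  x = 4: f_y(4, y) = -3*y**2 + 2*y - 1; no integer root y with |y| ≤ 4.
Only singular point on the grid: (1, 2).
Classify: substitute x = 1 + u, y = 2 + v and expand: f = -u**2*v - u**2 - 2*u*v**2 - v**3 + v**2.
No constant or linear terms (consistent with a singular point). Quadratic part: -u**2 + v**2. Cubic part: -u**2*v - 2*u*v**2 - v**3.
The quadratic part v**2 - u**2 = (v − u)(v + u) splits into two distinct linear factors, so there are two distinct tangent lines y − 2 = ±(x − 1) — this is a node (ordinary double point).
Classification: node.


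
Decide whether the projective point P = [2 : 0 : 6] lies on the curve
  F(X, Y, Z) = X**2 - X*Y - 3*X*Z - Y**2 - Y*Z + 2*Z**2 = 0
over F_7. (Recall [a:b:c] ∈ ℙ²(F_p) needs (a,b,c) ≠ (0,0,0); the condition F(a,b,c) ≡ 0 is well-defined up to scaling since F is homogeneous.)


F(2,0,6) ≡ 5 (mod 7); P is NOT on the curve.

Evaluate F(2, 0, 6) term-by-term (mod 7).
  X**2 ↦ 1·4·1·1 = 4
  -X*Y ↦ -1·2·0·1 = 0
  -3*X*Z ↦ -3·2·1·6 = -36
  -Y**2 ↦ -1·1·0·1 = 0
  -Y*Z ↦ -1·1·0·6 = 0
  2*Z**2 ↦ 2·1·1·36 = 72
Sum: F(2, 0, 6) = (4) + (0) + (-36) + (0) + (0) + (72) = 40.
Reducing mod 7: 40 ≡ 5 (mod 7).
Since F(a, b, c) ≡ 5 ≠ 0 (mod 7), P does NOT lie on the curve.


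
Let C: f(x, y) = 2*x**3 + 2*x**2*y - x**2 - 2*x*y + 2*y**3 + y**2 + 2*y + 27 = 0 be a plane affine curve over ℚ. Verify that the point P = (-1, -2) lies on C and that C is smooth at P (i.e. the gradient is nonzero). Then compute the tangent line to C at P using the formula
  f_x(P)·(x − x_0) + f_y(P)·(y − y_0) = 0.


Tangent line at P: 20*x + 26*y + 72 = 0.

Step 1: f(-1, -2) = 0, so P lies on C.
Step 2: partial derivatives
  f_x(x, y) = 6*x**2 + 4*x*y - 2*x - 2*y, f_y(x, y) = 2*x**2 - 2*x + 6*y**2 + 2*y + 2.
  f_x(P) = 20, f_y(P) = 26 (gradient nonzero, so P is smooth).
Step 3: tangent line at P: 20·(x − -1) + 26·(y − -2) = 0.
Expanding: 20*x + 26*y + 72 = 0.


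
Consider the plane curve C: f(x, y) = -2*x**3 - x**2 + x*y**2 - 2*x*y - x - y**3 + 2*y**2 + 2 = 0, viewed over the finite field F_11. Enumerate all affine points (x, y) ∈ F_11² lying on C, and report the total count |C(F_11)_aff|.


Affine F_11-points: {(1, 9), (2, 8), (2, 10), (3, 1), (4, 3), (6, 10), (8, 10), (9, 6)}; count = 8.

For each of the 121 pairs (x, y) ∈ F_11², evaluate f(x, y) mod 11. Record the zeros.
  x = 0: [0↦2, 1↦3, 2↦2, 3↦4, 4↦3, 5↦4, 6↦1, 7↦10, 8↦3, 9↦7, 10↦5]  zeros at y ∈ ∅
  x = 1: [0↦9, 1↦9, 2↦9, 3↦3, 4↦7, 5↦4, 6↦10, 7↦8, 8↦3, 9↦0, 10↦4]  zeros at y ∈ {9}
  x = 2: [0↦2, 1↦1, 2↦2, 3↦10, 4↦8, 5↦1, 6↦5, 7↦3, 8↦0, 9↦1, 10↦0]  zeros at y ∈ {8, 10}
  x = 3: [0↦2, 1↦0, 2↦2, 3↦2, 4↦5, 5↦5, 6↦7, 7↦5, 8↦4, 9↦9, 10↦3]  zeros at y ∈ {1}
  x = 4: [0↦8, 1↦5, 2↦8, 3↦0, 4↦8, 5↦4, 6↦4, 7↦2, 8↦3, 9↦1, 10↦1]  zeros at y ∈ {3}
  x = 5: [0↦8, 1↦4, 2↦8, 3↦3, 4↦5, 5↦8, 6↦6, 7↦4, 8↦7, 9↦9, 10↦4]  zeros at y ∈ ∅
  x = 6: [0↦1, 1↦7, 2↦1, 3↦10, 4↦6, 5↦5, 6↦1, 7↦10, 8↦4, 9↦10, 10↦0]  zeros at y ∈ {10}
  x = 7: [0↦8, 1↦2, 2↦8, 3↦9, 4↦10, 5↦5, 6↦10, 7↦8, 8↦4, 9↦3, 10↦10]  zeros at y ∈ ∅
  x = 8: [0↦6, 1↦10, 2↦6, 3↦10, 4↦5, 5↦7, 6↦10, 7↦8, 8↦6, 9↦9, 10↦0]  zeros at y ∈ {10}
  x = 9: [0↦5, 1↦8, 2↦5, 3↦1, 4↦1, 5↦10, 6↦0, 7↦9, 8↦9, 9↦5, 10↦2]  zeros at y ∈ {6}
  x = 10: [0↦4, 1↦6, 2↦4, 3↦3, 4↦8, 5↦2, 6↦1, 7↦10, 8↦1, 9↦1, 10↦4]  zeros at y ∈ ∅
Collecting zeros: affine points = {(1, 9), (2, 8), (2, 10), (3, 1), (4, 3), (6, 10), (8, 10), (9, 6)}.
Total count |C(F_11)_aff| = 8.


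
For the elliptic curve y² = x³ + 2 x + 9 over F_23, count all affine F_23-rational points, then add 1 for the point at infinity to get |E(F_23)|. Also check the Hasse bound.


Affine points = {(0, 3), (0, 20), (1, 9), (1, 14), (4, 9), (4, 14), (5, 11), (5, 12), (8, 10), (8, 13), (12, 6), (12, 17), (13, 1), (13, 22), (18, 9), (18, 14), (19, 11), (19, 12), (22, 11), (22, 12)}; affine count = 20; |E(F_23)| = 21.

Discriminant check: Δ ∝ 4a³ + 27b² = 4·2³ + 27·9² = 4·8 + 27·81 ≡ 11 (mod 23). Nonzero ⇒ E is nonsingular.
For each x ∈ F_23, compute rhs = x³ + 2·x + 9 mod 23, then count y ∈ F_23 with y² ≡ rhs.
  x = 0: rhs = 9, matching y values: 3, 20 (2 points).
  x = 1: rhs = 12, matching y values: 9, 14 (2 points).
  x = 2: rhs = 21, matching y values: none (0 points).
  x = 3: rhs = 19, matching y values: none (0 points).
  x = 4: rhs = 12, matching y values: 9, 14 (2 points).
  x = 5: rhs = 6, matching y values: 11, 12 (2 points).
  x = 6: rhs = 7, matching y values: none (0 points).
  x = 7: rhs = 21, matching y values: none (0 points).
  x = 8: rhs = 8, matching y values: 10, 13 (2 points).
  x = 9: rhs = 20, matching y values: none (0 points).
  x = 10: rhs = 17, matching y values: none (0 points).
  x = 11: rhs = 5, matching y values: none (0 points).
  x = 12: rhs = 13, matching y values: 6, 17 (2 points).
  x = 13: rhs = 1, matching y values: 1, 22 (2 points).
  x = 14: rhs = 21, matching y values: none (0 points).
  x = 15: rhs = 10, matching y values: none (0 points).
  x = 16: rhs = 20, matching y values: none (0 points).
  x = 17: rhs = 11, matching y values: none (0 points).
  x = 18: rhs = 12, matching y values: 9, 14 (2 points).
  x = 19: rhs = 6, matching y values: 11, 12 (2 points).
  x = 20: rhs = 22, matching y values: none (0 points).
  x = 21: rhs = 20, matching y values: none (0 points).
  x = 22: rhs = 6, matching y values: 11, 12 (2 points).
Total affine count: 20.
Full point count |E(F_23)| = 20 + 1 = 21.
Hasse bound: |21 − (23+1)| = |-3| = 3 ≤ 2√23 ≈ 9.5917 ✓.


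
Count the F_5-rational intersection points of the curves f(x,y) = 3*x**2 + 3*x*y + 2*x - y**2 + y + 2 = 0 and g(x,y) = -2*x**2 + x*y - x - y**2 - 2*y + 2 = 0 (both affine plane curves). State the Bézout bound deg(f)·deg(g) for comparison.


Common zeros: ∅; count = 0; Bézout bound = 4.

deg(f) = 2, deg(g) = 2, so Bézout bound = 4.
Scan x ∈ F_5. For each x, list the y ∈ F_5 with f(x, y) ≡ 0 and those with g(x, y) ≡ 0 (mod 5); the common zeros in that column are the intersection.
  x = 0: f ≡ 0 at y ∈ {2, 4}; g ≡ 0 at y ∈ ∅; common: ∅.
  x = 1: f ≡ 0 at y ∈ {1, 3}; g ≡ 0 at y ∈ ∅; common: ∅.
  x = 2: f ≡ 0 at y ∈ {3, 4}; g ≡ 0 at y ∈ ∅; common: ∅.
  x = 3: f ≡ 0 at y ∈ {0}; g ≡ 0 at y ∈ {3}; common: ∅.
  x = 4: f ≡ 0 at y ∈ {1, 2}; g ≡ 0 at y ∈ ∅; common: ∅.
Collecting: common zeros = ∅, so the count is 0.
Comparison with the Bézout bound: 0 ≤ 4 = deg(f)·deg(g), as expected for curves with no common component (the affine F_5-count falls short of the bound because intersections may lie at infinity, over extension fields, or carry multiplicity).


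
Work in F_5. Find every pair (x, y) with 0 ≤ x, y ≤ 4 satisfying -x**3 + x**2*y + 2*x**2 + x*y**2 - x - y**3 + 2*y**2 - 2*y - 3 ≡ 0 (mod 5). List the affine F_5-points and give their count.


Affine F_5-points: {(2, 0), (2, 1), (2, 3), (3, 0), (4, 1), (4, 2), (4, 3)}; count = 7.

For each of the 25 pairs (x, y) ∈ F_5², evaluate f(x, y) mod 5. Record the zeros.
  x = 0: [0↦2, 1↦1, 2↦3, 3↦2, 4↦2]  zeros at y ∈ ∅
  x = 1: [0↦2, 1↦3, 2↦4, 3↦4, 4↦2]  zeros at y ∈ ∅
  x = 2: [0↦0, 1↦0, 2↦2, 3↦0, 4↦3]  zeros at y ∈ {0, 1, 3}
  x = 3: [0↦0, 1↦1, 2↦1, 3↦4, 4↦4]  zeros at y ∈ {0}
  x = 4: [0↦1, 1↦0, 2↦0, 3↦0, 4↦4]  zeros at y ∈ {1, 2, 3}
Collecting zeros: affine points = {(2, 0), (2, 1), (2, 3), (3, 0), (4, 1), (4, 2), (4, 3)}.
Total count |C(F_5)_aff| = 7.


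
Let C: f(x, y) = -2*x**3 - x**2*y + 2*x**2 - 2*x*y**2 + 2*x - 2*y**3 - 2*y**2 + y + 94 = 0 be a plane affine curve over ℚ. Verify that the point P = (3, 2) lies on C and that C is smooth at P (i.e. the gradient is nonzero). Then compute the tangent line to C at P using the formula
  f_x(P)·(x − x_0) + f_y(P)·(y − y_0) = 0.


Tangent line at P: -60*x - 64*y + 308 = 0.

Step 1: f(3, 2) = 0, so P lies on C.
Step 2: partial derivatives
  f_x(x, y) = -6*x**2 - 2*x*y + 4*x - 2*y**2 + 2, f_y(x, y) = -x**2 - 4*x*y - 6*y**2 - 4*y + 1.
  f_x(P) = -60, f_y(P) = -64 (gradient nonzero, so P is smooth).
Step 3: tangent line at P: -60·(x − 3) + -64·(y − 2) = 0.
Expanding: -60*x - 64*y + 308 = 0.


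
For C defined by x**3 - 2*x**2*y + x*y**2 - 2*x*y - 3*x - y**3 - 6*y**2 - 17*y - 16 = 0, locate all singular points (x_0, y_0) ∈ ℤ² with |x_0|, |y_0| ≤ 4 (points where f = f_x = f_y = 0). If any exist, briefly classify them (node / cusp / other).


Singular points: {(-2, -3)}; classification: cusp.

Compute partial derivatives:
  f_x = 3*x**2 - 4*x*y + y**2 - 2*y - 3.
  f_y = -2*x**2 + 2*x*y - 2*x - 3*y**2 - 12*y - 17.
Scan x_0 ∈ {−4, ..., 4}. For each x_0, f_y(x_0, y) is a polynomial in y; find its integer roots y ∈ {−4, ..., 4}, then test f_x and f at those candidates.
  x = -4: f_y(-4, y) = -3*y**2 - 20*y - 41; no integer root y with |y| ≤ 4.
  x = -3: f_y(-3, y) = -3*y**2 - 18*y - 29; no integer root y with |y| ≤ 4.
  x = -2: f_y(-2, y) = -3*y**2 - 16*y - 21; vanishes at y ∈ {-3}. (-2, -3): f_x = 0, f = 0 — SINGULAR.
  x = -1: f_y(-1, y) = -3*y**2 - 14*y - 17; no integer root y with |y| ≤ 4.
  x = 0: f_y(0, y) = -3*y**2 - 12*y - 17; no integer root y with |y| ≤ 4.
  x = 1: f_y(1, y) = -3*y**2 - 10*y - 21; no integer root y with |y| ≤ 4.
  x = 2: f_y(2, y) = -3*y**2 - 8*y - 29; no integer root y with |y| ≤ 4.
  x = 3: f_y(3, y) = -3*y**2 - 6*y - 41; no integer root y with |y| ≤ 4.
  x = 4: f_y(4, y) = -3*y**2 - 4*y - 57; no integer root y with |y| ≤ 4.
Only singular point on the grid: (-2, -3).
Classify: substitute x = -2 + u, y = -3 + v and expand: f = u**3 - 2*u**2*v + u*v**2 - v**3 + v**2.
No constant or linear terms (consistent with a singular point). Quadratic part: v**2. Cubic part: u**3 - 2*u**2*v + u*v**2 - v**3.
The quadratic part v**2 is a perfect square, so there is a single (double) tangent line v = 0, i.e. y = -3. Restricting the cubic part to that line (v = 0) leaves u**3 ≠ 0, so f is not divisible by v and the branch is v² ≈ -u**3 to lowest order — this is a cusp.
Classification: cusp.


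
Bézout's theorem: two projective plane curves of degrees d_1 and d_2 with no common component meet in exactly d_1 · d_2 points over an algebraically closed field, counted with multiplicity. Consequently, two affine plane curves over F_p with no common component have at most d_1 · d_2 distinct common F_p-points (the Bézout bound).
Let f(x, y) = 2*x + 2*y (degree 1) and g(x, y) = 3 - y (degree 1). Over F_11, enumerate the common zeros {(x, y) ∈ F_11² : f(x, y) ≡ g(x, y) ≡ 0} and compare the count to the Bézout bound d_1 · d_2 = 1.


Common zeros: {(8, 3)}; count = 1; Bézout bound = 1.

deg(f) = 1, deg(g) = 1, so Bézout bound = 1.
Scan x ∈ F_11. For each x, list the y ∈ F_11 with f(x, y) ≡ 0 and those with g(x, y) ≡ 0 (mod 11); the common zeros in that column are the intersection.
  x = 0: f ≡ 0 at y ∈ {0}; g ≡ 0 at y ∈ {3}; common: ∅.
  x = 1: f ≡ 0 at y ∈ {10}; g ≡ 0 at y ∈ {3}; common: ∅.
  x = 2: f ≡ 0 at y ∈ {9}; g ≡ 0 at y ∈ {3}; common: ∅.
  x = 3: f ≡ 0 at y ∈ {8}; g ≡ 0 at y ∈ {3}; common: ∅.
  x = 4: f ≡ 0 at y ∈ {7}; g ≡ 0 at y ∈ {3}; common: ∅.
  x = 5: f ≡ 0 at y ∈ {6}; g ≡ 0 at y ∈ {3}; common: ∅.
  x = 6: f ≡ 0 at y ∈ {5}; g ≡ 0 at y ∈ {3}; common: ∅.
  x = 7: f ≡ 0 at y ∈ {4}; g ≡ 0 at y ∈ {3}; common: ∅.
  x = 8: f ≡ 0 at y ∈ {3}; g ≡ 0 at y ∈ {3}; common: {3}.
  x = 9: f ≡ 0 at y ∈ {2}; g ≡ 0 at y ∈ {3}; common: ∅.
  x = 10: f ≡ 0 at y ∈ {1}; g ≡ 0 at y ∈ {3}; common: ∅.
Collecting: common zeros = {(8, 3)}, so the count is 1.
Comparison with the Bézout bound: 1 ≤ 1 = deg(f)·deg(g), as expected for curves with no common component (the bound is attained).


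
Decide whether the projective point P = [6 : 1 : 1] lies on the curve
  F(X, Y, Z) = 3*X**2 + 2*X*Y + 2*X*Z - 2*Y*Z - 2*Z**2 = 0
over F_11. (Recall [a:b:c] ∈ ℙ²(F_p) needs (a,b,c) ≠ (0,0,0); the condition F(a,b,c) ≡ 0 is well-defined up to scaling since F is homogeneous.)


F(6,1,1) ≡ 7 (mod 11); P is NOT on the curve.

Evaluate F(6, 1, 1) term-by-term (mod 11).
  3*X**2 ↦ 3·36·1·1 = 108
  2*X*Y ↦ 2·6·1·1 = 12
  2*X*Z ↦ 2·6·1·1 = 12
  -2*Y*Z ↦ -2·1·1·1 = -2
  -2*Z**2 ↦ -2·1·1·1 = -2
Sum: F(6, 1, 1) = (108) + (12) + (12) + (-2) + (-2) = 128.
Reducing mod 11: 128 ≡ 7 (mod 11).
Since F(a, b, c) ≡ 7 ≠ 0 (mod 11), P does NOT lie on the curve.


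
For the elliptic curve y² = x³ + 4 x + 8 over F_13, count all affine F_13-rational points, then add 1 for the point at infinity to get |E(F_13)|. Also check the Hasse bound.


Affine points = {(1, 0), (4, 6), (4, 7), (5, 6), (5, 7), (6, 1), (6, 12), (12, 4), (12, 9)}; affine count = 9; |E(F_13)| = 10.

Discriminant check: Δ ∝ 4a³ + 27b² = 4·4³ + 27·8² = 4·64 + 27·64 ≡ 8 (mod 13). Nonzero ⇒ E is nonsingular.
For each x ∈ F_13, compute rhs = x³ + 4·x + 8 mod 13, then count y ∈ F_13 with y² ≡ rhs.
  x = 0: rhs = 8, matching y values: none (0 points).
  x = 1: rhs = 0, matching y values: 0 (1 points).
  x = 2: rhs = 11, matching y values: none (0 points).
  x = 3: rhs = 8, matching y values: none (0 points).
  x = 4: rhs = 10, matching y values: 6, 7 (2 points).
  x = 5: rhs = 10, matching y values: 6, 7 (2 points).
  x = 6: rhs = 1, matching y values: 1, 12 (2 points).
  x = 7: rhs = 2, matching y values: none (0 points).
  x = 8: rhs = 6, matching y values: none (0 points).
  x = 9: rhs = 6, matching y values: none (0 points).
  x = 10: rhs = 8, matching y values: none (0 points).
  x = 11: rhs = 5, matching y values: none (0 points).
  x = 12: rhs = 3, matching y values: 4, 9 (2 points).
Total affine count: 9.
Full point count |E(F_13)| = 9 + 1 = 10.
Hasse bound: |10 − (13+1)| = |-4| = 4 ≤ 2√13 ≈ 7.2111 ✓.


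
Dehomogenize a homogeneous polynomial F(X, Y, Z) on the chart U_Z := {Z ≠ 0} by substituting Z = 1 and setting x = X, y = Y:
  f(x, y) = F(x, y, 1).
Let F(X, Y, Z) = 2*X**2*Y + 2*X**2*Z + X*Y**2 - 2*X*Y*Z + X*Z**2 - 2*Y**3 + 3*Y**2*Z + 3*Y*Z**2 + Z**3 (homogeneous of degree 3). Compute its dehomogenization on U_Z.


f(x, y) = 2*x**2*y + 2*x**2 + x*y**2 - 2*x*y + x - 2*y**3 + 3*y**2 + 3*y + 1

On U_Z we set Z = 1. Each monomial c·X^i·Y^j·Z^k in F becomes c·x^i·y^j·1^k = c·x^i·y^j.
Substituting Z = 1: F(X, Y, 1) = 2*x**2*y + 2*x**2 + x*y**2 - 2*x*y + x - 2*y**3 + 3*y**2 + 3*y + 1.
Note: deg(f) ≤ deg(F) = 3; strict inequality happens when F is divisible by Z (lost terms).


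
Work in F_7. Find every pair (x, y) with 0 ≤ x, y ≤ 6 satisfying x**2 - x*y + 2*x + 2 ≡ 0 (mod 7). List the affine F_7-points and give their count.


Affine F_7-points: {(1, 5), (2, 5), (3, 1), (4, 3), (5, 6), (6, 6)}; count = 6.

For each of the 49 pairs (x, y) ∈ F_7², evaluate f(x, y) mod 7. Record the zeros.
  x = 0: [0↦2, 1↦2, 2↦2, 3↦2, 4↦2, 5↦2, 6↦2]  zeros at y ∈ ∅
  x = 1: [0↦5, 1↦4, 2↦3, 3↦2, 4↦1, 5↦0, 6↦6]  zeros at y ∈ {5}
  x = 2: [0↦3, 1↦1, 2↦6, 3↦4, 4↦2, 5↦0, 6↦5]  zeros at y ∈ {5}
  x = 3: [0↦3, 1↦0, 2↦4, 3↦1, 4↦5, 5↦2, 6↦6]  zeros at y ∈ {1}
  x = 4: [0↦5, 1↦1, 2↦4, 3↦0, 4↦3, 5↦6, 6↦2]  zeros at y ∈ {3}
  x = 5: [0↦2, 1↦4, 2↦6, 3↦1, 4↦3, 5↦5, 6↦0]  zeros at y ∈ {6}
  x = 6: [0↦1, 1↦2, 2↦3, 3↦4, 4↦5, 5↦6, 6↦0]  zeros at y ∈ {6}
Collecting zeros: affine points = {(1, 5), (2, 5), (3, 1), (4, 3), (5, 6), (6, 6)}.
Total count |C(F_7)_aff| = 6.


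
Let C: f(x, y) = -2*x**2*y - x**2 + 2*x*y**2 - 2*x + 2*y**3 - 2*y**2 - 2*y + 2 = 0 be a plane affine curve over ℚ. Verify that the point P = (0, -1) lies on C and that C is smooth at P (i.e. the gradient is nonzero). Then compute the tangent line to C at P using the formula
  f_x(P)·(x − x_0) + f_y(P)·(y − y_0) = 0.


Tangent line at P: 8*y + 8 = 0.

Step 1: f(0, -1) = 0, so P lies on C.
Step 2: partial derivatives
  f_x(x, y) = -4*x*y - 2*x + 2*y**2 - 2, f_y(x, y) = -2*x**2 + 4*x*y + 6*y**2 - 4*y - 2.
  f_x(P) = 0, f_y(P) = 8 (gradient nonzero, so P is smooth).
Step 3: tangent line at P: 0·(x − 0) + 8·(y − -1) = 0.
Expanding: 8*y + 8 = 0.


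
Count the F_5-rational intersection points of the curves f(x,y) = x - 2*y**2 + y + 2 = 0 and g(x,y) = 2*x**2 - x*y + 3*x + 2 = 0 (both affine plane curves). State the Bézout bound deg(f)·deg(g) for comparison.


Common zeros: {(3, 3)}; count = 1; Bézout bound = 4.

deg(f) = 2, deg(g) = 2, so Bézout bound = 4.
Scan x ∈ F_5. For each x, list the y ∈ F_5 with f(x, y) ≡ 0 and those with g(x, y) ≡ 0 (mod 5); the common zeros in that column are the intersection.
  x = 0: f ≡ 0 at y ∈ ∅; g ≡ 0 at y ∈ ∅; common: ∅.
  x = 1: f ≡ 0 at y ∈ {4}; g ≡ 0 at y ∈ {2}; common: ∅.
  x = 2: f ≡ 0 at y ∈ ∅; g ≡ 0 at y ∈ {3}; common: ∅.
  x = 3: f ≡ 0 at y ∈ {0, 3}; g ≡ 0 at y ∈ {3}; common: {3}.
  x = 4: f ≡ 0 at y ∈ {1, 2}; g ≡ 0 at y ∈ {4}; common: ∅.
Collecting: common zeros = {(3, 3)}, so the count is 1.
Comparison with the Bézout bound: 1 ≤ 4 = deg(f)·deg(g), as expected for curves with no common component (the affine F_5-count falls short of the bound because intersections may lie at infinity, over extension fields, or carry multiplicity).


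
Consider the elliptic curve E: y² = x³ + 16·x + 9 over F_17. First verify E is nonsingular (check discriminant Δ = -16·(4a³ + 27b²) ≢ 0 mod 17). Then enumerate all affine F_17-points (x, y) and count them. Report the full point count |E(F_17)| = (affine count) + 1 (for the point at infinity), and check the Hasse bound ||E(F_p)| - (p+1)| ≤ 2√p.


Affine points = {(0, 3), (0, 14), (1, 3), (1, 14), (2, 7), (2, 10), (3, 4), (3, 13), (4, 1), (4, 16), (6, 7), (6, 10), (9, 7), (9, 10), (10, 8), (10, 9), (12, 5), (12, 12), (13, 0), (14, 6), (14, 11), (16, 3), (16, 14)}; affine count = 23; |E(F_17)| = 24.

Discriminant check: Δ ∝ 4a³ + 27b² = 4·16³ + 27·9² = 4·4096 + 27·81 ≡ 7 (mod 17). Nonzero ⇒ E is nonsingular.
For each x ∈ F_17, compute rhs = x³ + 16·x + 9 mod 17, then count y ∈ F_17 with y² ≡ rhs.
  x = 0: rhs = 9, matching y values: 3, 14 (2 points).
  x = 1: rhs = 9, matching y values: 3, 14 (2 points).
  x = 2: rhs = 15, matching y values: 7, 10 (2 points).
  x = 3: rhs = 16, matching y values: 4, 13 (2 points).
  x = 4: rhs = 1, matching y values: 1, 16 (2 points).
  x = 5: rhs = 10, matching y values: none (0 points).
  x = 6: rhs = 15, matching y values: 7, 10 (2 points).
  x = 7: rhs = 5, matching y values: none (0 points).
  x = 8: rhs = 3, matching y values: none (0 points).
  x = 9: rhs = 15, matching y values: 7, 10 (2 points).
  x = 10: rhs = 13, matching y values: 8, 9 (2 points).
  x = 11: rhs = 3, matching y values: none (0 points).
  x = 12: rhs = 8, matching y values: 5, 12 (2 points).
  x = 13: rhs = 0, matching y values: 0 (1 points).
  x = 14: rhs = 2, matching y values: 6, 11 (2 points).
  x = 15: rhs = 3, matching y values: none (0 points).
  x = 16: rhs = 9, matching y values: 3, 14 (2 points).
Total affine count: 23.
Full point count |E(F_17)| = 23 + 1 = 24.
Hasse bound: |24 − (17+1)| = |6| = 6 ≤ 2√17 ≈ 8.2462 ✓.


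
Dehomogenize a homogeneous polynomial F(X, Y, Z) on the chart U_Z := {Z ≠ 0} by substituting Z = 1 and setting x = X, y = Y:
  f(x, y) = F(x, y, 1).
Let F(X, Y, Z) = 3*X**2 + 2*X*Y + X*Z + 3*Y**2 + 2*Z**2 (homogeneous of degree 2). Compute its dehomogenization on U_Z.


f(x, y) = 3*x**2 + 2*x*y + x + 3*y**2 + 2

On U_Z we set Z = 1. Each monomial c·X^i·Y^j·Z^k in F becomes c·x^i·y^j·1^k = c·x^i·y^j.
Substituting Z = 1: F(X, Y, 1) = 3*x**2 + 2*x*y + x + 3*y**2 + 2.
Note: deg(f) ≤ deg(F) = 2; strict inequality happens when F is divisible by Z (lost terms).


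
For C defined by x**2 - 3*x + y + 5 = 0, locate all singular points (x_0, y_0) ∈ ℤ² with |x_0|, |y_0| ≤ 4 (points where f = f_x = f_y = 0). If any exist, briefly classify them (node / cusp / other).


No singular points in the scanned grid; C is smooth there.

Compute partial derivatives:
  f_x = 2*x - 3.
  f_y = 1.
f_y = 1 is a nonzero constant, so f_y never vanishes: no point (x, y) can satisfy f = f_x = f_y = 0. In particular no (x, y) ∈ {−4, ..., 4}² is singular; the curve is smooth.


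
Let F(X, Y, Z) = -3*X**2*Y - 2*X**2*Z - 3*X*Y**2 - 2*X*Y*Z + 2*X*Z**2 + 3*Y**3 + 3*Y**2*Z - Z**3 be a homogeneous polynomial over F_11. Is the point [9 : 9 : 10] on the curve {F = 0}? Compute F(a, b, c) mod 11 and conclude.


F(9,9,10) ≡ 3 (mod 11); P is NOT on the curve.

Evaluate F(9, 9, 10) term-by-term (mod 11).
  -3*X**2*Y ↦ -3·81·9·1 = -2187
  -2*X**2*Z ↦ -2·81·1·10 = -1620
  -3*X*Y**2 ↦ -3·9·81·1 = -2187
  -2*X*Y*Z ↦ -2·9·9·10 = -1620
  2*X*Z**2 ↦ 2·9·1·100 = 1800
  3*Y**3 ↦ 3·1·729·1 = 2187
  3*Y**2*Z ↦ 3·1·81·10 = 2430
  -Z**3 ↦ -1·1·1·1000 = -1000
Sum: F(9, 9, 10) = (-2187) + (-1620) + (-2187) + (-1620) + (1800) + (2187) + (2430) + (-1000) = -2197.
Reducing mod 11: -2197 ≡ 3 (mod 11).
Since F(a, b, c) ≡ 3 ≠ 0 (mod 11), P does NOT lie on the curve.


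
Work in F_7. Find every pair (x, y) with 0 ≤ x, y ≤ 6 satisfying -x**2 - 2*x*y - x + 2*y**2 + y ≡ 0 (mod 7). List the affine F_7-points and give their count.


Affine F_7-points: {(0, 0), (0, 3), (2, 1), (2, 4), (3, 2), (3, 4), (6, 0), (6, 2)}; count = 8.

For each of the 49 pairs (x, y) ∈ F_7², evaluate f(x, y) mod 7. Record the zeros.
  x = 0: [0↦0, 1↦3, 2↦3, 3↦0, 4↦1, 5↦6, 6↦1]  zeros at y ∈ {0, 3}
  x = 1: [0↦5, 1↦6, 2↦4, 3↦6, 4↦5, 5↦1, 6↦1]  zeros at y ∈ ∅
  x = 2: [0↦1, 1↦0, 2↦3, 3↦3, 4↦0, 5↦1, 6↦6]  zeros at y ∈ {1, 4}
  x = 3: [0↦2, 1↦6, 2↦0, 3↦5, 4↦0, 5↦6, 6↦2]  zeros at y ∈ {2, 4}
  x = 4: [0↦1, 1↦3, 2↦2, 3↦5, 4↦5, 5↦2, 6↦3]  zeros at y ∈ ∅
  x = 5: [0↦5, 1↦5, 2↦2, 3↦3, 4↦1, 5↦3, 6↦2]  zeros at y ∈ ∅
  x = 6: [0↦0, 1↦5, 2↦0, 3↦6, 4↦2, 5↦2, 6↦6]  zeros at y ∈ {0, 2}
Collecting zeros: affine points = {(0, 0), (0, 3), (2, 1), (2, 4), (3, 2), (3, 4), (6, 0), (6, 2)}.
Total count |C(F_7)_aff| = 8.


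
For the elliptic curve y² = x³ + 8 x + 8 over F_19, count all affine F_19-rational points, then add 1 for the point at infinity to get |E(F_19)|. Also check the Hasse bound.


Affine points = {(1, 6), (1, 13), (4, 3), (4, 16), (6, 5), (6, 14), (9, 7), (9, 12), (10, 9), (10, 10), (15, 8), (15, 11)}; affine count = 12; |E(F_19)| = 13.

Discriminant check: Δ ∝ 4a³ + 27b² = 4·8³ + 27·8² = 4·512 + 27·64 ≡ 14 (mod 19). Nonzero ⇒ E is nonsingular.
For each x ∈ F_19, compute rhs = x³ + 8·x + 8 mod 19, then count y ∈ F_19 with y² ≡ rhs.
  x = 0: rhs = 8, matching y values: none (0 points).
  x = 1: rhs = 17, matching y values: 6, 13 (2 points).
  x = 2: rhs = 13, matching y values: none (0 points).
  x = 3: rhs = 2, matching y values: none (0 points).
  x = 4: rhs = 9, matching y values: 3, 16 (2 points).
  x = 5: rhs = 2, matching y values: none (0 points).
  x = 6: rhs = 6, matching y values: 5, 14 (2 points).
  x = 7: rhs = 8, matching y values: none (0 points).
  x = 8: rhs = 14, matching y values: none (0 points).
  x = 9: rhs = 11, matching y values: 7, 12 (2 points).
  x = 10: rhs = 5, matching y values: 9, 10 (2 points).
  x = 11: rhs = 2, matching y values: none (0 points).
  x = 12: rhs = 8, matching y values: none (0 points).
  x = 13: rhs = 10, matching y values: none (0 points).
  x = 14: rhs = 14, matching y values: none (0 points).
  x = 15: rhs = 7, matching y values: 8, 11 (2 points).
  x = 16: rhs = 14, matching y values: none (0 points).
  x = 17: rhs = 3, matching y values: none (0 points).
  x = 18: rhs = 18, matching y values: none (0 points).
Total affine count: 12.
Full point count |E(F_19)| = 12 + 1 = 13.
Hasse bound: |13 − (19+1)| = |-7| = 7 ≤ 2√19 ≈ 8.7178 ✓.


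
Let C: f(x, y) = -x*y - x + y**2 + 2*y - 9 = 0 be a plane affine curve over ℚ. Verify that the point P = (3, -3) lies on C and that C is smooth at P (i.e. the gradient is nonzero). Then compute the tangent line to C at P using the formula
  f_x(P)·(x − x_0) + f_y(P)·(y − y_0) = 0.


Tangent line at P: 2*x - 7*y - 27 = 0.

Step 1: f(3, -3) = 0, so P lies on C.
Step 2: partial derivatives
  f_x(x, y) = -y - 1, f_y(x, y) = -x + 2*y + 2.
  f_x(P) = 2, f_y(P) = -7 (gradient nonzero, so P is smooth).
Step 3: tangent line at P: 2·(x − 3) + -7·(y − -3) = 0.
Expanding: 2*x - 7*y - 27 = 0.


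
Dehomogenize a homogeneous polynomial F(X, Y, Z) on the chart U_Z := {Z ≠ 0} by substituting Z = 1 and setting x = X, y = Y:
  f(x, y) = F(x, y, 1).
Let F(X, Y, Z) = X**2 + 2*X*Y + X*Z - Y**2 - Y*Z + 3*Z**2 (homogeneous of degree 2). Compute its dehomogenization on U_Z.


f(x, y) = x**2 + 2*x*y + x - y**2 - y + 3

On U_Z we set Z = 1. Each monomial c·X^i·Y^j·Z^k in F becomes c·x^i·y^j·1^k = c·x^i·y^j.
Substituting Z = 1: F(X, Y, 1) = x**2 + 2*x*y + x - y**2 - y + 3.
Note: deg(f) ≤ deg(F) = 2; strict inequality happens when F is divisible by Z (lost terms).


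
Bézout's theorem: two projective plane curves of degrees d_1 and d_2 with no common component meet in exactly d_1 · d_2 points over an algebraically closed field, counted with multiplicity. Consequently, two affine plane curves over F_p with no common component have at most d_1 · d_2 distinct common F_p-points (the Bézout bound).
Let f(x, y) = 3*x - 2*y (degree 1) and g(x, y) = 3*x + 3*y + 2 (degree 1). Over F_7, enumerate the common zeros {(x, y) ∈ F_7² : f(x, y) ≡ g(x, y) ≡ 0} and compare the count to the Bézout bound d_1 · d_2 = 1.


Common zeros: {(3, 1)}; count = 1; Bézout bound = 1.

deg(f) = 1, deg(g) = 1, so Bézout bound = 1.
Scan x ∈ F_7. For each x, list the y ∈ F_7 with f(x, y) ≡ 0 and those with g(x, y) ≡ 0 (mod 7); the common zeros in that column are the intersection.
  x = 0: f ≡ 0 at y ∈ {0}; g ≡ 0 at y ∈ {4}; common: ∅.
  x = 1: f ≡ 0 at y ∈ {5}; g ≡ 0 at y ∈ {3}; common: ∅.
  x = 2: f ≡ 0 at y ∈ {3}; g ≡ 0 at y ∈ {2}; common: ∅.
  x = 3: f ≡ 0 at y ∈ {1}; g ≡ 0 at y ∈ {1}; common: {1}.
  x = 4: f ≡ 0 at y ∈ {6}; g ≡ 0 at y ∈ {0}; common: ∅.
  x = 5: f ≡ 0 at y ∈ {4}; g ≡ 0 at y ∈ {6}; common: ∅.
  x = 6: f ≡ 0 at y ∈ {2}; g ≡ 0 at y ∈ {5}; common: ∅.
Collecting: common zeros = {(3, 1)}, so the count is 1.
Comparison with the Bézout bound: 1 ≤ 1 = deg(f)·deg(g), as expected for curves with no common component (the bound is attained).


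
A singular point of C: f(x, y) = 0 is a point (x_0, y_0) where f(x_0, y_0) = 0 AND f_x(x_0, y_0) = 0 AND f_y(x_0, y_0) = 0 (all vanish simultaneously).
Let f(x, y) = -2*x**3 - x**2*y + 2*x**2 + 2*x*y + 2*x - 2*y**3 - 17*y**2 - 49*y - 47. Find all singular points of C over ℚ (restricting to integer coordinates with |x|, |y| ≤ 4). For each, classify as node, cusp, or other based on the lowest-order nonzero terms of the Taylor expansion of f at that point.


Singular points: {(1, -3)}; classification: node.

Compute partial derivatives:
  f_x = -6*x**2 - 2*x*y + 4*x + 2*y + 2.
  f_y = -x**2 + 2*x - 6*y**2 - 34*y - 49.
Scan x_0 ∈ {−4, ..., 4}. For each x_0, f_y(x_0, y) is a polynomial in y; find its integer roots y ∈ {−4, ..., 4}, then test f_x and f at those candidates.
  x = -4: f_y(-4, y) = -6*y**2 - 34*y - 73; no integer root y with |y| ≤ 4.
  x = -3: f_y(-3, y) = -6*y**2 - 34*y - 64; no integer root y with |y| ≤ 4.
  x = -2: f_y(-2, y) = -6*y**2 - 34*y - 57; no integer root y with |y| ≤ 4.
  x = -1: f_y(-1, y) = -6*y**2 - 34*y - 52; no integer root y with |y| ≤ 4.
  x = 0: f_y(0, y) = -6*y**2 - 34*y - 49; no integer root y with |y| ≤ 4.
  x = 1: f_y(1, y) = -6*y**2 - 34*y - 48; vanishes at y ∈ {-3}. (1, -3): f_x = 0, f = 0 — SINGULAR.
  x = 2: f_y(2, y) = -6*y**2 - 34*y - 49; no integer root y with |y| ≤ 4.
  x = 3: f_y(3, y) = -6*y**2 - 34*y - 52; no integer root y with |y| ≤ 4.
  x = 4: f_y(4, y) = -6*y**2 - 34*y - 57; no integer root y with |y| ≤ 4.
Only singular point on the grid: (1, -3).
Classify: substitute x = 1 + u, y = -3 + v and expand: f = -2*u**3 - u**2*v - u**2 - 2*v**3 + v**2.
No constant or linear terms (consistent with a singular point). Quadratic part: -u**2 + v**2. Cubic part: -2*u**3 - u**2*v - 2*v**3.
The quadratic part v**2 - u**2 = (v − u)(v + u) splits into two distinct linear factors, so there are two distinct tangent lines y − -3 = ±(x − 1) — this is a node (ordinary double point).
Classification: node.


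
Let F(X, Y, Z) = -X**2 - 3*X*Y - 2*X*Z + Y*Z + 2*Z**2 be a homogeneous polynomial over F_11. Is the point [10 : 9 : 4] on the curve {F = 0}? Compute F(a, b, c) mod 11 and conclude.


F(10,9,4) ≡ 3 (mod 11); P is NOT on the curve.

Evaluate F(10, 9, 4) term-by-term (mod 11).
  -X**2 ↦ -1·100·1·1 = -100
  -3*X*Y ↦ -3·10·9·1 = -270
  -2*X*Z ↦ -2·10·1·4 = -80
  Y*Z ↦ 1·1·9·4 = 36
  2*Z**2 ↦ 2·1·1·16 = 32
Sum: F(10, 9, 4) = (-100) + (-270) + (-80) + (36) + (32) = -382.
Reducing mod 11: -382 ≡ 3 (mod 11).
Since F(a, b, c) ≡ 3 ≠ 0 (mod 11), P does NOT lie on the curve.


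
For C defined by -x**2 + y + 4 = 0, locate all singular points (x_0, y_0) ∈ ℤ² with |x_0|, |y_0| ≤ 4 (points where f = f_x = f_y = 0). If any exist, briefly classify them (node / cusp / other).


No singular points in the scanned grid; C is smooth there.

Compute partial derivatives:
  f_x = -2*x.
  f_y = 1.
f_y = 1 is a nonzero constant, so f_y never vanishes: no point (x, y) can satisfy f = f_x = f_y = 0. In particular no (x, y) ∈ {−4, ..., 4}² is singular; the curve is smooth.


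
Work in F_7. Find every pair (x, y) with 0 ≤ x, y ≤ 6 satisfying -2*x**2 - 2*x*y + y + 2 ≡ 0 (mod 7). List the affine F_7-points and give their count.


Affine F_7-points: {(0, 5), (1, 0), (2, 5), (3, 1), (5, 4), (6, 0)}; count = 6.

For each of the 49 pairs (x, y) ∈ F_7², evaluate f(x, y) mod 7. Record the zeros.
  x = 0: [0↦2, 1↦3, 2↦4, 3↦5, 4↦6, 5↦0, 6↦1]  zeros at y ∈ {5}
  x = 1: [0↦0, 1↦6, 2↦5, 3↦4, 4↦3, 5↦2, 6↦1]  zeros at y ∈ {0}
  x = 2: [0↦1, 1↦5, 2↦2, 3↦6, 4↦3, 5↦0, 6↦4]  zeros at y ∈ {5}
  x = 3: [0↦5, 1↦0, 2↦2, 3↦4, 4↦6, 5↦1, 6↦3]  zeros at y ∈ {1}
  x = 4: [0↦5, 1↦5, 2↦5, 3↦5, 4↦5, 5↦5, 6↦5]  zeros at y ∈ ∅
  x = 5: [0↦1, 1↦6, 2↦4, 3↦2, 4↦0, 5↦5, 6↦3]  zeros at y ∈ {4}
  x = 6: [0↦0, 1↦3, 2↦6, 3↦2, 4↦5, 5↦1, 6↦4]  zeros at y ∈ {0}
Collecting zeros: affine points = {(0, 5), (1, 0), (2, 5), (3, 1), (5, 4), (6, 0)}.
Total count |C(F_7)_aff| = 6.


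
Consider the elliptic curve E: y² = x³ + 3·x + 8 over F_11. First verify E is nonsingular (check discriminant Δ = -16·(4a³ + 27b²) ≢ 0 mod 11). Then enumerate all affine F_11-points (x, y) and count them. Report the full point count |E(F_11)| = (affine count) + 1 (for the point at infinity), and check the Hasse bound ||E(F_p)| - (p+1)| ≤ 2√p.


Affine points = {(1, 1), (1, 10), (2, 0), (3, 0), (5, 4), (5, 7), (6, 0), (7, 3), (7, 8), (8, 4), (8, 7), (9, 4), (9, 7), (10, 2), (10, 9)}; affine count = 15; |E(F_11)| = 16.

Discriminant check: Δ ∝ 4a³ + 27b² = 4·3³ + 27·8² = 4·27 + 27·64 ≡ 10 (mod 11). Nonzero ⇒ E is nonsingular.
For each x ∈ F_11, compute rhs = x³ + 3·x + 8 mod 11, then count y ∈ F_11 with y² ≡ rhs.
  x = 0: rhs = 8, matching y values: none (0 points).
  x = 1: rhs = 1, matching y values: 1, 10 (2 points).
  x = 2: rhs = 0, matching y values: 0 (1 points).
  x = 3: rhs = 0, matching y values: 0 (1 points).
  x = 4: rhs = 7, matching y values: none (0 points).
  x = 5: rhs = 5, matching y values: 4, 7 (2 points).
  x = 6: rhs = 0, matching y values: 0 (1 points).
  x = 7: rhs = 9, matching y values: 3, 8 (2 points).
  x = 8: rhs = 5, matching y values: 4, 7 (2 points).
  x = 9: rhs = 5, matching y values: 4, 7 (2 points).
  x = 10: rhs = 4, matching y values: 2, 9 (2 points).
Total affine count: 15.
Full point count |E(F_11)| = 15 + 1 = 16.
Hasse bound: |16 − (11+1)| = |4| = 4 ≤ 2√11 ≈ 6.6332 ✓.


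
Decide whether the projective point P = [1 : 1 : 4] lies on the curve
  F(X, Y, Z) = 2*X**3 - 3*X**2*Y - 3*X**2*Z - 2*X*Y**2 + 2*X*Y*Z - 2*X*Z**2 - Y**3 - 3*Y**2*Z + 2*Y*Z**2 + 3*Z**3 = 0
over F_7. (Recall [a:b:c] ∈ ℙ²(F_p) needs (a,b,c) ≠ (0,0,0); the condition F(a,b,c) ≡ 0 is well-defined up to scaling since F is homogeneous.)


F(1,1,4) ≡ 4 (mod 7); P is NOT on the curve.

Evaluate F(1, 1, 4) term-by-term (mod 7).
  2*X**3 ↦ 2·1·1·1 = 2
  -3*X**2*Y ↦ -3·1·1·1 = -3
  -3*X**2*Z ↦ -3·1·1·4 = -12
  -2*X*Y**2 ↦ -2·1·1·1 = -2
  2*X*Y*Z ↦ 2·1·1·4 = 8
  -2*X*Z**2 ↦ -2·1·1·16 = -32
  -Y**3 ↦ -1·1·1·1 = -1
  -3*Y**2*Z ↦ -3·1·1·4 = -12
  2*Y*Z**2 ↦ 2·1·1·16 = 32
  3*Z**3 ↦ 3·1·1·64 = 192
Sum: F(1, 1, 4) = (2) + (-3) + (-12) + (-2) + (8) + (-32) + (-1) + (-12) + (32) + (192) = 172.
Reducing mod 7: 172 ≡ 4 (mod 7).
Since F(a, b, c) ≡ 4 ≠ 0 (mod 7), P does NOT lie on the curve.


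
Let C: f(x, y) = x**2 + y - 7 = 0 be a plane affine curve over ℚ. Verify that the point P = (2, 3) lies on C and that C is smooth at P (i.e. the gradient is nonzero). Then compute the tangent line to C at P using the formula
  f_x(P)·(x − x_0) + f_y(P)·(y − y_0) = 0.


Tangent line at P: 4*x + y - 11 = 0.

Step 1: f(2, 3) = 0, so P lies on C.
Step 2: partial derivatives
  f_x(x, y) = 2*x, f_y(x, y) = 1.
  f_x(P) = 4, f_y(P) = 1 (gradient nonzero, so P is smooth).
Step 3: tangent line at P: 4·(x − 2) + 1·(y − 3) = 0.
Expanding: 4*x + y - 11 = 0.


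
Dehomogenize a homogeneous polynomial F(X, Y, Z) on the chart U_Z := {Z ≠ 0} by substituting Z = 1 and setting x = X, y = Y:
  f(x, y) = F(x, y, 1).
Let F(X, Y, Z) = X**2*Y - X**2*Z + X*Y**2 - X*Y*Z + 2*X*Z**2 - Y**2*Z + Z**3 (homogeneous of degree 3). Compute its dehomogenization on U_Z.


f(x, y) = x**2*y - x**2 + x*y**2 - x*y + 2*x - y**2 + 1

On U_Z we set Z = 1. Each monomial c·X^i·Y^j·Z^k in F becomes c·x^i·y^j·1^k = c·x^i·y^j.
Substituting Z = 1: F(X, Y, 1) = x**2*y - x**2 + x*y**2 - x*y + 2*x - y**2 + 1.
Note: deg(f) ≤ deg(F) = 3; strict inequality happens when F is divisible by Z (lost terms).


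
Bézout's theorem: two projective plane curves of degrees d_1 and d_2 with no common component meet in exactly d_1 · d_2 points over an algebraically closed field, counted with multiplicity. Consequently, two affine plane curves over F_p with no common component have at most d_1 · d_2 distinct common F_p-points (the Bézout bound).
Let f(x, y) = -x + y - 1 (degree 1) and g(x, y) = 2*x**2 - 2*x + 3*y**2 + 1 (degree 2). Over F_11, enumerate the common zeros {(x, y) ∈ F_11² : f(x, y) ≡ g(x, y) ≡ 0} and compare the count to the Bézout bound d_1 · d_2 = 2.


Common zeros: ∅; count = 0; Bézout bound = 2.

deg(f) = 1, deg(g) = 2, so Bézout bound = 2.
Scan x ∈ F_11. For each x, list the y ∈ F_11 with f(x, y) ≡ 0 and those with g(x, y) ≡ 0 (mod 11); the common zeros in that column are the intersection.
  x = 0: f ≡ 0 at y ∈ {1}; g ≡ 0 at y ∈ ∅; common: ∅.
  x = 1: f ≡ 0 at y ∈ {2}; g ≡ 0 at y ∈ ∅; common: ∅.
  x = 2: f ≡ 0 at y ∈ {3}; g ≡ 0 at y ∈ ∅; common: ∅.
  x = 3: f ≡ 0 at y ∈ {4}; g ≡ 0 at y ∈ {5, 6}; common: ∅.
  x = 4: f ≡ 0 at y ∈ {5}; g ≡ 0 at y ∈ ∅; common: ∅.
  x = 5: f ≡ 0 at y ∈ {6}; g ≡ 0 at y ∈ {1, 10}; common: ∅.
  x = 6: f ≡ 0 at y ∈ {7}; g ≡ 0 at y ∈ {3, 8}; common: ∅.
  x = 7: f ≡ 0 at y ∈ {8}; g ≡ 0 at y ∈ {1, 10}; common: ∅.
  x = 8: f ≡ 0 at y ∈ {9}; g ≡ 0 at y ∈ ∅; common: ∅.
  x = 9: f ≡ 0 at y ∈ {10}; g ≡ 0 at y ∈ {5, 6}; common: ∅.
  x = 10: f ≡ 0 at y ∈ {0}; g ≡ 0 at y ∈ ∅; common: ∅.
Collecting: common zeros = ∅, so the count is 0.
Comparison with the Bézout bound: 0 ≤ 2 = deg(f)·deg(g), as expected for curves with no common component (the affine F_11-count falls short of the bound because intersections may lie at infinity, over extension fields, or carry multiplicity).
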